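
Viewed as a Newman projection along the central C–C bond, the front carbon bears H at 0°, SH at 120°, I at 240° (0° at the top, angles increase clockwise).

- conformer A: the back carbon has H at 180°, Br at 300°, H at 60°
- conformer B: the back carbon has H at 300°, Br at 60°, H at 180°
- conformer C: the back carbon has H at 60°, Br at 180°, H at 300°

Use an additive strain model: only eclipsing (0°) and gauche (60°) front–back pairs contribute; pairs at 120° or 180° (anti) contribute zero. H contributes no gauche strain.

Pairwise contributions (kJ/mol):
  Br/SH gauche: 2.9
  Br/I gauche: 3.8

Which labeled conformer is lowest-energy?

B

A is staggered. I at 240° is gauche with Br at 300° (3.8). Total 3.8 kJ/mol.
B is staggered. SH at 120° is gauche with Br at 60° (2.9). Total 2.9 kJ/mol.
C is staggered. SH at 120° is gauche with Br at 180° (2.9); I at 240° is gauche with Br at 180° (3.8). Total 6.7 kJ/mol.
B has the lowest total (2.9 kJ/mol).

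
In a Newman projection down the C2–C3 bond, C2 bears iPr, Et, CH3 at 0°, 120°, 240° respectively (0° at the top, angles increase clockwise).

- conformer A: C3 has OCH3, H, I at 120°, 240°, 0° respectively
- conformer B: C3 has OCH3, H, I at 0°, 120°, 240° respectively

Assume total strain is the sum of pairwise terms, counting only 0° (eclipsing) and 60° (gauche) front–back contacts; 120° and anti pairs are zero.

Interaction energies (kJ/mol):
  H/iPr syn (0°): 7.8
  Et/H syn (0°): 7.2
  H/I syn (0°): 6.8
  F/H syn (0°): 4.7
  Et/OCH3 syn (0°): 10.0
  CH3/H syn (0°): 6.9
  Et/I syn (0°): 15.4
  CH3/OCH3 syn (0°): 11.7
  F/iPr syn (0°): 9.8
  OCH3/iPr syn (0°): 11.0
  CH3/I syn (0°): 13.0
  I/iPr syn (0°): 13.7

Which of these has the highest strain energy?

A (eclipsed): iPr(0°)/I(0°) eclipsed 13.7; Et(120°)/OCH3(120°) eclipsed 10.0; CH3(240°)/H(240°) eclipsed 6.9 → 30.6 kJ/mol.
B (eclipsed): iPr(0°)/OCH3(0°) eclipsed 11.0; Et(120°)/H(120°) eclipsed 7.2; CH3(240°)/I(240°) eclipsed 13.0 → 31.2 kJ/mol.
B has the highest total (31.2 kJ/mol).

B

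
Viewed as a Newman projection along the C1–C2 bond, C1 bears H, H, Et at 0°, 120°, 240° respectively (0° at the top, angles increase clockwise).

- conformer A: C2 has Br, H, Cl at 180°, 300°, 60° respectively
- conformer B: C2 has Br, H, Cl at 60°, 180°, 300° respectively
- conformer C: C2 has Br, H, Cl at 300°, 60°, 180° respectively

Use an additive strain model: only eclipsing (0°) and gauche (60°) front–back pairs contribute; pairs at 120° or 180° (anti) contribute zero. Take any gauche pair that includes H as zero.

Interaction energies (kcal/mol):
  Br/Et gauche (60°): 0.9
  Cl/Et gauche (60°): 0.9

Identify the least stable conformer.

C

A (staggered): Et(240°)/Br(180°) gauche 0.9 → 0.9 kcal/mol.
B (staggered): Et(240°)/Cl(300°) gauche 0.9 → 0.9 kcal/mol.
C (staggered): Et(240°)/Br(300°) gauche 0.9; Et(240°)/Cl(180°) gauche 0.9 → 1.8 kcal/mol.
C has the highest total (1.8 kcal/mol).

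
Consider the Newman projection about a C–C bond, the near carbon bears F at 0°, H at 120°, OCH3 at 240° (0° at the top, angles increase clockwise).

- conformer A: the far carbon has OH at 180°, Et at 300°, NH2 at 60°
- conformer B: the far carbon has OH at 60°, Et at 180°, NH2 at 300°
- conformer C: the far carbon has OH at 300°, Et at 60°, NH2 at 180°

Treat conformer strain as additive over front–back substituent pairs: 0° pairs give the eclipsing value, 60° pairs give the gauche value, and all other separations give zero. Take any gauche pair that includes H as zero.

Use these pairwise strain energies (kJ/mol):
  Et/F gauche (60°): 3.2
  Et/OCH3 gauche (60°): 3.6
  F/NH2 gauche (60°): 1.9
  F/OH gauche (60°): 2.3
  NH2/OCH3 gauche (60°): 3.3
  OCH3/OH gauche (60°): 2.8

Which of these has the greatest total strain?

C

A (staggered): F(0°)/Et(300°) gauche 3.2; F(0°)/NH2(60°) gauche 1.9; OCH3(240°)/OH(180°) gauche 2.8; OCH3(240°)/Et(300°) gauche 3.6 → 11.5 kJ/mol.
B (staggered): F(0°)/OH(60°) gauche 2.3; F(0°)/NH2(300°) gauche 1.9; OCH3(240°)/Et(180°) gauche 3.6; OCH3(240°)/NH2(300°) gauche 3.3 → 11.1 kJ/mol.
C (staggered): F(0°)/OH(300°) gauche 2.3; F(0°)/Et(60°) gauche 3.2; OCH3(240°)/OH(300°) gauche 2.8; OCH3(240°)/NH2(180°) gauche 3.3 → 11.6 kJ/mol.
C has the highest total (11.6 kJ/mol).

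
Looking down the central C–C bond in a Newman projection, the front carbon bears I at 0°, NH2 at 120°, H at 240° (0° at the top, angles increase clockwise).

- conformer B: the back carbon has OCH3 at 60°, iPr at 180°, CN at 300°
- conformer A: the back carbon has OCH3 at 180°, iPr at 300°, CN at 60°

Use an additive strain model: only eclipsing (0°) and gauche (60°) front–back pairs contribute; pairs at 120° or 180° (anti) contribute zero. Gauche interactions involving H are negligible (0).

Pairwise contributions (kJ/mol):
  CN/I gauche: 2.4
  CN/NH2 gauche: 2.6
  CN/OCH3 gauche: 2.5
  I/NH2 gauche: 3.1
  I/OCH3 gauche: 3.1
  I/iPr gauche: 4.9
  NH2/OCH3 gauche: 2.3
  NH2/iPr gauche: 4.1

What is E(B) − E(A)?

B is staggered. I at 0° is gauche with OCH3 at 60° (3.1); I at 0° is gauche with CN at 300° (2.4); NH2 at 120° is gauche with OCH3 at 60° (2.3); NH2 at 120° is gauche with iPr at 180° (4.1). Total 11.9 kJ/mol.
A is staggered. I at 0° is gauche with iPr at 300° (4.9); I at 0° is gauche with CN at 60° (2.4); NH2 at 120° is gauche with OCH3 at 180° (2.3); NH2 at 120° is gauche with CN at 60° (2.6). Total 12.2 kJ/mol.
E(B) − E(A) = 11.9 − 12.2 = -0.3 kJ/mol.

-0.3 kJ/mol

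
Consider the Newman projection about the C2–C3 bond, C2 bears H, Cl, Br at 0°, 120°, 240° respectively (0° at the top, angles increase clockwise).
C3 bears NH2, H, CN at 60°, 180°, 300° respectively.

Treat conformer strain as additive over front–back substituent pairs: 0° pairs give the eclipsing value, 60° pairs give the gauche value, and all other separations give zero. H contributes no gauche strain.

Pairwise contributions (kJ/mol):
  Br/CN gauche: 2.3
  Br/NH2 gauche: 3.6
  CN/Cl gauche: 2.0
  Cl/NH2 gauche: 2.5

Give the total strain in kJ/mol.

This conformer (staggered): Cl–NH2 gauche, Br–CN gauche; 2.5 + 2.3 = 4.8 kJ/mol.

4.8 kJ/mol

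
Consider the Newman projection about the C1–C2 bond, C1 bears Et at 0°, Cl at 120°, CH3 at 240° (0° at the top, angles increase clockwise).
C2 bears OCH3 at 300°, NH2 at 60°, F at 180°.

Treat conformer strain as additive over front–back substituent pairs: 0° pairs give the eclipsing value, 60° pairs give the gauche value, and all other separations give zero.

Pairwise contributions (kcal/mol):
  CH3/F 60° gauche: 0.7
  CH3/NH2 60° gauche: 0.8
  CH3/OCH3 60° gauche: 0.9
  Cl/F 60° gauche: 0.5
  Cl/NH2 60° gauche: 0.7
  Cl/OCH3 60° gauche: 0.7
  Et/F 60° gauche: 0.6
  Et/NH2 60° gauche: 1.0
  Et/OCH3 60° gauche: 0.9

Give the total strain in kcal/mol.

This conformer is staggered. Et at 0° is gauche with OCH3 at 300° (0.9); Et at 0° is gauche with NH2 at 60° (1.0); Cl at 120° is gauche with NH2 at 60° (0.7); Cl at 120° is gauche with F at 180° (0.5); CH3 at 240° is gauche with OCH3 at 300° (0.9); CH3 at 240° is gauche with F at 180° (0.7). Total 4.7 kcal/mol.

4.7 kcal/mol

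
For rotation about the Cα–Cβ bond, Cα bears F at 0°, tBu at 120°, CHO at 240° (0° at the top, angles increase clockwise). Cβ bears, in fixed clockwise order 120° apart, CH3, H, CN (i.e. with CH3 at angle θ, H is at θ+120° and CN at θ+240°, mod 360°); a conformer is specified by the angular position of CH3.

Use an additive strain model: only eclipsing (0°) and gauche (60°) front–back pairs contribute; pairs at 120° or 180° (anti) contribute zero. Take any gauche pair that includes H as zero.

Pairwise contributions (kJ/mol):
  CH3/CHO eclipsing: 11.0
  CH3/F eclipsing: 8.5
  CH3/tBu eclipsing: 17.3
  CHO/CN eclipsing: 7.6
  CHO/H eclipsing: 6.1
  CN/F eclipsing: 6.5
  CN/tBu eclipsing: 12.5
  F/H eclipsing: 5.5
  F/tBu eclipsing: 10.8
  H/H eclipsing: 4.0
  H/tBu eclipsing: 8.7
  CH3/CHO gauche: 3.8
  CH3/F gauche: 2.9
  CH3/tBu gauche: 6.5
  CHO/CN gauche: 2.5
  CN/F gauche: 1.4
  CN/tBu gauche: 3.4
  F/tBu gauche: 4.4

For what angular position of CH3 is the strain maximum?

120°

CH3 at 0° (eclipsed): F(0°)/CH3(0°) eclipsed 8.5; tBu(120°)/H(120°) eclipsed 8.7; CHO(240°)/CN(240°) eclipsed 7.6 → 24.8 kJ/mol.
CH3 at 60° (staggered): F(0°)/CH3(60°) gauche 2.9; F(0°)/CN(300°) gauche 1.4; tBu(120°)/CH3(60°) gauche 6.5; CHO(240°)/CN(300°) gauche 2.5 → 13.3 kJ/mol.
CH3 at 120° (eclipsed): F(0°)/CN(0°) eclipsed 6.5; tBu(120°)/CH3(120°) eclipsed 17.3; CHO(240°)/H(240°) eclipsed 6.1 → 29.9 kJ/mol.
CH3 at 180° (staggered): F(0°)/CN(60°) gauche 1.4; tBu(120°)/CH3(180°) gauche 6.5; tBu(120°)/CN(60°) gauche 3.4; CHO(240°)/CH3(180°) gauche 3.8 → 15.1 kJ/mol.
CH3 at 240° (eclipsed): F(0°)/H(0°) eclipsed 5.5; tBu(120°)/CN(120°) eclipsed 12.5; CHO(240°)/CH3(240°) eclipsed 11.0 → 29.0 kJ/mol.
CH3 at 300° (staggered): F(0°)/CH3(300°) gauche 2.9; tBu(120°)/CN(180°) gauche 3.4; CHO(240°)/CH3(300°) gauche 3.8; CHO(240°)/CN(180°) gauche 2.5 → 12.6 kJ/mol.
The maximum (29.9 kJ/mol) occurs with CH3 at 120°.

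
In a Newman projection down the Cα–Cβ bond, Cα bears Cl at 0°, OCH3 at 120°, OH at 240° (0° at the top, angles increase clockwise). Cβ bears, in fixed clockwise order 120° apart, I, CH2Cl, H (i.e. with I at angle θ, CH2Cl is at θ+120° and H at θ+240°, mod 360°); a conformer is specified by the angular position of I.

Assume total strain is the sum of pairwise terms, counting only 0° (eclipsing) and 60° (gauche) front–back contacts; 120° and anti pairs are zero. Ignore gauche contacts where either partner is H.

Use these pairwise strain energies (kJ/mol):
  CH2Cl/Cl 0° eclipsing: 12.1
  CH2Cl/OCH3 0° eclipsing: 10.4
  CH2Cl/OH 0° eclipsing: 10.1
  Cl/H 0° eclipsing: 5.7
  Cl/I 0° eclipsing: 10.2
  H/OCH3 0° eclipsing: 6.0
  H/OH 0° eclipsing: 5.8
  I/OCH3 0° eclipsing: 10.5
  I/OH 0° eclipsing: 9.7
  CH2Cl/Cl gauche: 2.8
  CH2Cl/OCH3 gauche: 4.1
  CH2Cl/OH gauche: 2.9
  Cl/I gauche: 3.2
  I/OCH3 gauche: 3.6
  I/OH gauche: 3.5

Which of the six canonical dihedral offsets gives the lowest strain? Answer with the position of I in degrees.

180°

I at 0° (eclipsed): Cl(0°)/I(0°) eclipsed 10.2; OCH3(120°)/CH2Cl(120°) eclipsed 10.4; OH(240°)/H(240°) eclipsed 5.8 → 26.4 kJ/mol.
I at 60° (staggered): Cl(0°)/I(60°) gauche 3.2; OCH3(120°)/I(60°) gauche 3.6; OCH3(120°)/CH2Cl(180°) gauche 4.1; OH(240°)/CH2Cl(180°) gauche 2.9 → 13.8 kJ/mol.
I at 120° (eclipsed): Cl(0°)/H(0°) eclipsed 5.7; OCH3(120°)/I(120°) eclipsed 10.5; OH(240°)/CH2Cl(240°) eclipsed 10.1 → 26.3 kJ/mol.
I at 180° (staggered): Cl(0°)/CH2Cl(300°) gauche 2.8; OCH3(120°)/I(180°) gauche 3.6; OH(240°)/I(180°) gauche 3.5; OH(240°)/CH2Cl(300°) gauche 2.9 → 12.8 kJ/mol.
I at 240° (eclipsed): Cl(0°)/CH2Cl(0°) eclipsed 12.1; OCH3(120°)/H(120°) eclipsed 6.0; OH(240°)/I(240°) eclipsed 9.7 → 27.8 kJ/mol.
I at 300° (staggered): Cl(0°)/I(300°) gauche 3.2; Cl(0°)/CH2Cl(60°) gauche 2.8; OCH3(120°)/CH2Cl(60°) gauche 4.1; OH(240°)/I(300°) gauche 3.5 → 13.6 kJ/mol.
The minimum (12.8 kJ/mol) occurs with I at 180°.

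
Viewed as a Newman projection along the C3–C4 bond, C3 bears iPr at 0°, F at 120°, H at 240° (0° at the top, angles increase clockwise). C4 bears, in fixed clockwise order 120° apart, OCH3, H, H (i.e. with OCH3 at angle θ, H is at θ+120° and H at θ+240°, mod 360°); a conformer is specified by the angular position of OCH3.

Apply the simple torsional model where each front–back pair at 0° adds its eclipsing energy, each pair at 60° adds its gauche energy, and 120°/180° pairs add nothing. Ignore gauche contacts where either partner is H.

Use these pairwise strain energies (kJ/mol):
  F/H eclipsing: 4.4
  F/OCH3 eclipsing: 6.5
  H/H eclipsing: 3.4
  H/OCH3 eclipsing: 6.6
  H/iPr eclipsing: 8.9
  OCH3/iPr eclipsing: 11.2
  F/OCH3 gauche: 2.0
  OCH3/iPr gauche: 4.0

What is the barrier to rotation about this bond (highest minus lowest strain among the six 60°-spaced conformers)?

17.9 kJ/mol

OCH3 at 0° is eclipsed. iPr at 0° is eclipsed with OCH3 at 0° (11.2); F at 120° is eclipsed with H at 120° (4.4); H at 240° is eclipsed with H at 240° (3.4). Total 19.0 kJ/mol.
OCH3 at 60° is staggered. iPr at 0° is gauche with OCH3 at 60° (4.0); F at 120° is gauche with OCH3 at 60° (2.0). Total 6.0 kJ/mol.
OCH3 at 120° is eclipsed. iPr at 0° is eclipsed with H at 0° (8.9); F at 120° is eclipsed with OCH3 at 120° (6.5); H at 240° is eclipsed with H at 240° (3.4). Total 18.8 kJ/mol.
OCH3 at 180° is staggered. F at 120° is gauche with OCH3 at 180° (2.0). Total 2.0 kJ/mol.
OCH3 at 240° is eclipsed. iPr at 0° is eclipsed with H at 0° (8.9); F at 120° is eclipsed with H at 120° (4.4); H at 240° is eclipsed with OCH3 at 240° (6.6). Total 19.9 kJ/mol.
OCH3 at 300° is staggered. iPr at 0° is gauche with OCH3 at 300° (4.0). Total 4.0 kJ/mol.
Max at 240° (19.9 kJ/mol), min at 180° (2.0 kJ/mol); barrier = 17.9 kJ/mol.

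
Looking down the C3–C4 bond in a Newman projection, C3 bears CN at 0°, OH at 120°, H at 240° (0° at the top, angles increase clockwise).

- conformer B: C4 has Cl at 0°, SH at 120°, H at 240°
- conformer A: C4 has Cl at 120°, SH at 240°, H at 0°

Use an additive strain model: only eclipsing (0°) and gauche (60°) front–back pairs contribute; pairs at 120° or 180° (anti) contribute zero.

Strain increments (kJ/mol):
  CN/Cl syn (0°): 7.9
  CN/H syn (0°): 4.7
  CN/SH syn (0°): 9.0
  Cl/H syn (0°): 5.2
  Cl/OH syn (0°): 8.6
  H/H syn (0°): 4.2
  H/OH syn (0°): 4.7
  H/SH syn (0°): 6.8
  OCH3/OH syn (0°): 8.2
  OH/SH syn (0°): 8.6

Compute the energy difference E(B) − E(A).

B (eclipsed): CN–Cl eclipsed, OH–SH eclipsed, H–H eclipsed; 7.9 + 8.6 + 4.2 = 20.7 kJ/mol.
A (eclipsed): CN–H eclipsed, OH–Cl eclipsed, H–SH eclipsed; 4.7 + 8.6 + 6.8 = 20.1 kJ/mol.
E(B) − E(A) = 20.7 − 20.1 = +0.6 kJ/mol.

+0.6 kJ/mol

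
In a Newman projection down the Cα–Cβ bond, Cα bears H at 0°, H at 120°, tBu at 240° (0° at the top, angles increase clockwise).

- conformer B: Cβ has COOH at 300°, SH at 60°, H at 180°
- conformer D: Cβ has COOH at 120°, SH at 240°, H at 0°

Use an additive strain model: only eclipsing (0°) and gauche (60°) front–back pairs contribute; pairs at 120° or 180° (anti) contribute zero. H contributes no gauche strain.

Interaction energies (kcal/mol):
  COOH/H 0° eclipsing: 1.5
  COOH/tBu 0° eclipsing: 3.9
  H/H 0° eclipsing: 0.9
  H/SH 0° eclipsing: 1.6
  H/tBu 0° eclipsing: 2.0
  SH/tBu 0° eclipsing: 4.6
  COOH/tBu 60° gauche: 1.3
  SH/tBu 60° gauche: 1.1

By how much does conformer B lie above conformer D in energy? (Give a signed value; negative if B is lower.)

-5.7 kcal/mol

B (staggered): tBu–COOH gauche; 1.3 = 1.3 kcal/mol.
D (eclipsed): H–H eclipsed, H–COOH eclipsed, tBu–SH eclipsed; 0.9 + 1.5 + 4.6 = 7.0 kcal/mol.
E(B) − E(D) = 1.3 − 7.0 = -5.7 kcal/mol.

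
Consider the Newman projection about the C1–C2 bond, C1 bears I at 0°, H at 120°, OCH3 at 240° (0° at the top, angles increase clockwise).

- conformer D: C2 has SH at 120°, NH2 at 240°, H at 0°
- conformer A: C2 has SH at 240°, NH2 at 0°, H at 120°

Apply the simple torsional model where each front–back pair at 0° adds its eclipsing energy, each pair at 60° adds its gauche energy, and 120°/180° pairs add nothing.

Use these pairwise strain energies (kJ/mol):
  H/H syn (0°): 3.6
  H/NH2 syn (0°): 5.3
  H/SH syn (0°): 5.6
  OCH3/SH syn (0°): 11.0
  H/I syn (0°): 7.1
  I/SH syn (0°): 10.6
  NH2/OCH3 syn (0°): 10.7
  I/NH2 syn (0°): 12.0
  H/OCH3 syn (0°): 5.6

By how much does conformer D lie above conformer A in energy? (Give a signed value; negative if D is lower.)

-3.2 kJ/mol

D (eclipsed): I(0°)/H(0°) eclipsed 7.1; H(120°)/SH(120°) eclipsed 5.6; OCH3(240°)/NH2(240°) eclipsed 10.7 → 23.4 kJ/mol.
A (eclipsed): I(0°)/NH2(0°) eclipsed 12.0; H(120°)/H(120°) eclipsed 3.6; OCH3(240°)/SH(240°) eclipsed 11.0 → 26.6 kJ/mol.
E(D) − E(A) = 23.4 − 26.6 = -3.2 kJ/mol.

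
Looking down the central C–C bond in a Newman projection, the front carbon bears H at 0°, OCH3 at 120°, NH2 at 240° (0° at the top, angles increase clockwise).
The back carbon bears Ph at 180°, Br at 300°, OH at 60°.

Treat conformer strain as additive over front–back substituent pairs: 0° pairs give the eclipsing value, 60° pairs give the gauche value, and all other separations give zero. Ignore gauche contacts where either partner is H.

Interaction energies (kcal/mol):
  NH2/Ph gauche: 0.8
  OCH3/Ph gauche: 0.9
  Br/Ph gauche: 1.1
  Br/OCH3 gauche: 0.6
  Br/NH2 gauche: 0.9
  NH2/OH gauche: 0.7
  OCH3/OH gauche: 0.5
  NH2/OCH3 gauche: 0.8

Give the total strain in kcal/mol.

This conformer (staggered): OCH3(120°)/Ph(180°) gauche 0.9; OCH3(120°)/OH(60°) gauche 0.5; NH2(240°)/Ph(180°) gauche 0.8; NH2(240°)/Br(300°) gauche 0.9 → 3.1 kcal/mol.

3.1 kcal/mol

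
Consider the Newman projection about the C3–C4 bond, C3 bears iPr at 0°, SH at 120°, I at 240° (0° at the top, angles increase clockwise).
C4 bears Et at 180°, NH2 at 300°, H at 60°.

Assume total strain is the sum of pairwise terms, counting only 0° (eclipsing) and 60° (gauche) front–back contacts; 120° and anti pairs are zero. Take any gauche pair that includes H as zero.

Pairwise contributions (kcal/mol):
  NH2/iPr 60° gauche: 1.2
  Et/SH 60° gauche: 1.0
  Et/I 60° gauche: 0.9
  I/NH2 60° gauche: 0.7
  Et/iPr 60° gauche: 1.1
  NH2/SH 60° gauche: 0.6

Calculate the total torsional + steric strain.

This conformer (staggered): iPr–NH2 gauche, SH–Et gauche, I–Et gauche, I–NH2 gauche; 1.2 + 1.0 + 0.9 + 0.7 = 3.8 kcal/mol.

3.8 kcal/mol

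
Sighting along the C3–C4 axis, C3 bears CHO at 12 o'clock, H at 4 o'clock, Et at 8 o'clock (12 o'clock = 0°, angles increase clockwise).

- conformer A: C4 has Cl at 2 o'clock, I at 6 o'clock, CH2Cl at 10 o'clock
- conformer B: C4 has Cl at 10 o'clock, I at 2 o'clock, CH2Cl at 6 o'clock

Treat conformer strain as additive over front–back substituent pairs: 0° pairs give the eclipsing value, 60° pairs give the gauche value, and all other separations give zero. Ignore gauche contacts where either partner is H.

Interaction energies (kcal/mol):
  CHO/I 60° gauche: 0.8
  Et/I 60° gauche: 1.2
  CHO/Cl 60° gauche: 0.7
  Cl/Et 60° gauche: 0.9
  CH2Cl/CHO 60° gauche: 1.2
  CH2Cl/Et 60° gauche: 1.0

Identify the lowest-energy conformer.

B

A is staggered. CHO at 0° is gauche with Cl at 60° (0.7); CHO at 0° is gauche with CH2Cl at 300° (1.2); Et at 240° is gauche with I at 180° (1.2); Et at 240° is gauche with CH2Cl at 300° (1.0). Total 4.1 kcal/mol.
B is staggered. CHO at 0° is gauche with Cl at 300° (0.7); CHO at 0° is gauche with I at 60° (0.8); Et at 240° is gauche with Cl at 300° (0.9); Et at 240° is gauche with CH2Cl at 180° (1.0). Total 3.4 kcal/mol.
B has the lowest total (3.4 kcal/mol).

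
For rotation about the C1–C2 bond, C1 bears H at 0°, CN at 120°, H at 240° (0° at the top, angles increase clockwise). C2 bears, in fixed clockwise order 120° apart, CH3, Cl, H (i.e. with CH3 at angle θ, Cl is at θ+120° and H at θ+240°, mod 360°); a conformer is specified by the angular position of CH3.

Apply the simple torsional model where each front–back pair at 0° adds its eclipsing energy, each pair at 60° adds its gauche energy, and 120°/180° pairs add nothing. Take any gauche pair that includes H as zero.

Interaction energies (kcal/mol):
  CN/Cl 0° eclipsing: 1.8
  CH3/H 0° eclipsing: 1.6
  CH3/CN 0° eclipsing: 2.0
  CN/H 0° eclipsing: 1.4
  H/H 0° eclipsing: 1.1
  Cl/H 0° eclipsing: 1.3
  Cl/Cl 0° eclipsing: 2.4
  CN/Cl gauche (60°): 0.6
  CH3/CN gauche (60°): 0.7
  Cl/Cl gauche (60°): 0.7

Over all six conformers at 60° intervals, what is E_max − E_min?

CH3 at 0° (eclipsed): H–CH3 eclipsed, CN–Cl eclipsed, H–H eclipsed; 1.6 + 1.8 + 1.1 = 4.5 kcal/mol.
CH3 at 60° (staggered): CN–CH3 gauche, CN–Cl gauche; 0.7 + 0.6 = 1.3 kcal/mol.
CH3 at 120° (eclipsed): H–H eclipsed, CN–CH3 eclipsed, H–Cl eclipsed; 1.1 + 2.0 + 1.3 = 4.4 kcal/mol.
CH3 at 180° (staggered): CN–CH3 gauche; 0.7 = 0.7 kcal/mol.
CH3 at 240° (eclipsed): H–Cl eclipsed, CN–H eclipsed, H–CH3 eclipsed; 1.3 + 1.4 + 1.6 = 4.3 kcal/mol.
CH3 at 300° (staggered): CN–Cl gauche; 0.6 = 0.6 kcal/mol.
Max at 0° (4.5 kcal/mol), min at 300° (0.6 kcal/mol); barrier = 3.9 kcal/mol.

3.9 kcal/mol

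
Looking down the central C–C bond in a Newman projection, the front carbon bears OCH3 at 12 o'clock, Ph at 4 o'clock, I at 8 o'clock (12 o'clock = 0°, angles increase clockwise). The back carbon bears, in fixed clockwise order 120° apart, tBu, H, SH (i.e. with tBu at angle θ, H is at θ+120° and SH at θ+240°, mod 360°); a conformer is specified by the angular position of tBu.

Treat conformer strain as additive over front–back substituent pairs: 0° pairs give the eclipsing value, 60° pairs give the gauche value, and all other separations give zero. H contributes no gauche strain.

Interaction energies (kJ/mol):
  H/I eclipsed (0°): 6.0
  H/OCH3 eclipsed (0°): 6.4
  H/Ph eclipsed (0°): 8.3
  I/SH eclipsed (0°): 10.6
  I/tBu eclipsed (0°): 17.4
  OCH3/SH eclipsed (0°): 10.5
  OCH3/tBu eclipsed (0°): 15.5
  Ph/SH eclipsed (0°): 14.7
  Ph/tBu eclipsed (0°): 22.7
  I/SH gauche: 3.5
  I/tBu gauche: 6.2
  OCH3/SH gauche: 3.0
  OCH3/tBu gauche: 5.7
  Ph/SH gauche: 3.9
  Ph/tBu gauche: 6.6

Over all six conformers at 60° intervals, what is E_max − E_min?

tBu at 0° (eclipsed): OCH3–tBu eclipsed, Ph–H eclipsed, I–SH eclipsed; 15.5 + 8.3 + 10.6 = 34.4 kJ/mol.
tBu at 60° (staggered): OCH3–tBu gauche, OCH3–SH gauche, Ph–tBu gauche, I–SH gauche; 5.7 + 3.0 + 6.6 + 3.5 = 18.8 kJ/mol.
tBu at 120° (eclipsed): OCH3–SH eclipsed, Ph–tBu eclipsed, I–H eclipsed; 10.5 + 22.7 + 6.0 = 39.2 kJ/mol.
tBu at 180° (staggered): OCH3–SH gauche, Ph–tBu gauche, Ph–SH gauche, I–tBu gauche; 3.0 + 6.6 + 3.9 + 6.2 = 19.7 kJ/mol.
tBu at 240° (eclipsed): OCH3–H eclipsed, Ph–SH eclipsed, I–tBu eclipsed; 6.4 + 14.7 + 17.4 = 38.5 kJ/mol.
tBu at 300° (staggered): OCH3–tBu gauche, Ph–SH gauche, I–tBu gauche, I–SH gauche; 5.7 + 3.9 + 6.2 + 3.5 = 19.3 kJ/mol.
Max at 120° (39.2 kJ/mol), min at 60° (18.8 kJ/mol); barrier = 20.4 kJ/mol.

20.4 kJ/mol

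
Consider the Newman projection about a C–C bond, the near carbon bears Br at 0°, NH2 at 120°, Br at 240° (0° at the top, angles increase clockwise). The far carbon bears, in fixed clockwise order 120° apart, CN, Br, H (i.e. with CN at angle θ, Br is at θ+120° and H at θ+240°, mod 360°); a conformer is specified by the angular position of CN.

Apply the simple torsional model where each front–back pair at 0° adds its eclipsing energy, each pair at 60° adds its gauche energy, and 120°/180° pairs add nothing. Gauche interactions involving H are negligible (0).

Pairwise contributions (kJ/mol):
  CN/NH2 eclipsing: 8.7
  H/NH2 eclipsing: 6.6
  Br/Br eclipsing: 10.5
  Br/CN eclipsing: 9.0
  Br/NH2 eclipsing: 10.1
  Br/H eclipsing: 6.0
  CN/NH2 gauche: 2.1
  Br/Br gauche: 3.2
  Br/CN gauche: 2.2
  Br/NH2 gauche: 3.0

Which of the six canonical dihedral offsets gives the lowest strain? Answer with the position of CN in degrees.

60°

CN at 0° (eclipsed): Br–CN eclipsed, NH2–Br eclipsed, Br–H eclipsed; 9.0 + 10.1 + 6.0 = 25.1 kJ/mol.
CN at 60° (staggered): Br–CN gauche, NH2–CN gauche, NH2–Br gauche, Br–Br gauche; 2.2 + 2.1 + 3.0 + 3.2 = 10.5 kJ/mol.
CN at 120° (eclipsed): Br–H eclipsed, NH2–CN eclipsed, Br–Br eclipsed; 6.0 + 8.7 + 10.5 = 25.2 kJ/mol.
CN at 180° (staggered): Br–Br gauche, NH2–CN gauche, Br–CN gauche, Br–Br gauche; 3.2 + 2.1 + 2.2 + 3.2 = 10.7 kJ/mol.
CN at 240° (eclipsed): Br–Br eclipsed, NH2–H eclipsed, Br–CN eclipsed; 10.5 + 6.6 + 9.0 = 26.1 kJ/mol.
CN at 300° (staggered): Br–CN gauche, Br–Br gauche, NH2–Br gauche, Br–CN gauche; 2.2 + 3.2 + 3.0 + 2.2 = 10.6 kJ/mol.
The minimum (10.5 kJ/mol) occurs with CN at 60°.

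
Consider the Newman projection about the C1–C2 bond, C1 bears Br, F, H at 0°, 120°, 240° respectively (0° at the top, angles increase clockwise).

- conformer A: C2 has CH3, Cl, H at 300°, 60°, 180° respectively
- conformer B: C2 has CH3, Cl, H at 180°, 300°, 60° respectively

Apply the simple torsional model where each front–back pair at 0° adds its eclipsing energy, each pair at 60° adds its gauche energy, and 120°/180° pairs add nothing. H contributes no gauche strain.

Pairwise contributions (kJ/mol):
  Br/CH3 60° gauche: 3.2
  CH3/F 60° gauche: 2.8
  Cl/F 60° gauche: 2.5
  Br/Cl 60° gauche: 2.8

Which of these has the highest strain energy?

A

A (staggered): Br–CH3 gauche, Br–Cl gauche, F–Cl gauche; 3.2 + 2.8 + 2.5 = 8.5 kJ/mol.
B (staggered): Br–Cl gauche, F–CH3 gauche; 2.8 + 2.8 = 5.6 kJ/mol.
A has the highest total (8.5 kJ/mol).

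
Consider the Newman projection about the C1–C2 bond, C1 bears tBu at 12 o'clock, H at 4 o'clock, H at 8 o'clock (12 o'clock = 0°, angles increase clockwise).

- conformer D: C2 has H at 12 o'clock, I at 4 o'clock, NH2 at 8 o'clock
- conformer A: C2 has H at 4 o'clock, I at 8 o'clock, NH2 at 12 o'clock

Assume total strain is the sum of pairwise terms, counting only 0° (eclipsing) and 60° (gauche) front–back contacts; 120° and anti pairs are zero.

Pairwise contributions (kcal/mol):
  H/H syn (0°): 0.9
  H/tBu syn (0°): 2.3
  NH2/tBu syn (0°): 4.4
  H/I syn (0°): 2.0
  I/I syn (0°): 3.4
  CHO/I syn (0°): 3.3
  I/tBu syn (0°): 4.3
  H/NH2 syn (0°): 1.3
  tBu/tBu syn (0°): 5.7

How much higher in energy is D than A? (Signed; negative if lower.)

D is eclipsed. tBu at 0° is eclipsed with H at 0° (2.3); H at 120° is eclipsed with I at 120° (2.0); H at 240° is eclipsed with NH2 at 240° (1.3). Total 5.6 kcal/mol.
A is eclipsed. tBu at 0° is eclipsed with NH2 at 0° (4.4); H at 120° is eclipsed with H at 120° (0.9); H at 240° is eclipsed with I at 240° (2.0). Total 7.3 kcal/mol.
E(D) − E(A) = 5.6 − 7.3 = -1.7 kcal/mol.

-1.7 kcal/mol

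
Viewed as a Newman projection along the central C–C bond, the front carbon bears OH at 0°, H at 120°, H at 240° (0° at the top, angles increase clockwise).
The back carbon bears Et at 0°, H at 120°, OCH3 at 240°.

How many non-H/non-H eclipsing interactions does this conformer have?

Non-H eclipsing pairs: OH(0°)/Et(0°) — 1 interaction.

1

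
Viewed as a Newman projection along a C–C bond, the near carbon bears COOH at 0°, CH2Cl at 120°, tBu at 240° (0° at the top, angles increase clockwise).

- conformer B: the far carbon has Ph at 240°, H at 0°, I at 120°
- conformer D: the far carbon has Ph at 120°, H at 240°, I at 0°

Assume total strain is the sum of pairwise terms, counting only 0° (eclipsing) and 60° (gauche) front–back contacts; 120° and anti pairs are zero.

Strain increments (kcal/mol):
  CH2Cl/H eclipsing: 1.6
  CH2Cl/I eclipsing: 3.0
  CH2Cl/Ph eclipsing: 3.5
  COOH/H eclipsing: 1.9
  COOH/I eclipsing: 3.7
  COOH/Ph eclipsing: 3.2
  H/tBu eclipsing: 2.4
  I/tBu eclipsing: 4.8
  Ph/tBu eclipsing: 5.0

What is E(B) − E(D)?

B is eclipsed. COOH at 0° is eclipsed with H at 0° (1.9); CH2Cl at 120° is eclipsed with I at 120° (3.0); tBu at 240° is eclipsed with Ph at 240° (5.0). Total 9.9 kcal/mol.
D is eclipsed. COOH at 0° is eclipsed with I at 0° (3.7); CH2Cl at 120° is eclipsed with Ph at 120° (3.5); tBu at 240° is eclipsed with H at 240° (2.4). Total 9.6 kcal/mol.
E(B) − E(D) = 9.9 − 9.6 = +0.3 kcal/mol.

+0.3 kcal/mol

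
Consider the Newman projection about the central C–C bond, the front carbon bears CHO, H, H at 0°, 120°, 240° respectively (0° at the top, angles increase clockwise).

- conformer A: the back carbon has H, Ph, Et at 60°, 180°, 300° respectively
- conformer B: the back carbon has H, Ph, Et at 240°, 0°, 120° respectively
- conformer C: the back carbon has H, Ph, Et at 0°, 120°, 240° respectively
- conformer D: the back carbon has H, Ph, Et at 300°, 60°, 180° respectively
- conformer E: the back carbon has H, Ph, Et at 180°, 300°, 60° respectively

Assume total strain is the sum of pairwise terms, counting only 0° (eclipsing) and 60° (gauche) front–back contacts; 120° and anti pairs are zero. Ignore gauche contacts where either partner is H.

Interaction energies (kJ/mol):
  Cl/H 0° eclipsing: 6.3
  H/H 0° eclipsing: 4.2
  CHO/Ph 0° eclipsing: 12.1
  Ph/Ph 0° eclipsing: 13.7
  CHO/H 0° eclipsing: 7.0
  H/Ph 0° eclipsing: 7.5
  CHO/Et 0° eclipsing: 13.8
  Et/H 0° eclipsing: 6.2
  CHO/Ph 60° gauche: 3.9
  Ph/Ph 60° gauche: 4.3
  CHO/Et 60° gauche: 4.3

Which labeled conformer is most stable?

A is staggered. CHO at 0° is gauche with Et at 300° (4.3). Total 4.3 kJ/mol.
B is eclipsed. CHO at 0° is eclipsed with Ph at 0° (12.1); H at 120° is eclipsed with Et at 120° (6.2); H at 240° is eclipsed with H at 240° (4.2). Total 22.5 kJ/mol.
C is eclipsed. CHO at 0° is eclipsed with H at 0° (7.0); H at 120° is eclipsed with Ph at 120° (7.5); H at 240° is eclipsed with Et at 240° (6.2). Total 20.7 kJ/mol.
D is staggered. CHO at 0° is gauche with Ph at 60° (3.9). Total 3.9 kJ/mol.
E is staggered. CHO at 0° is gauche with Ph at 300° (3.9); CHO at 0° is gauche with Et at 60° (4.3). Total 8.2 kJ/mol.
D has the lowest total (3.9 kJ/mol).

D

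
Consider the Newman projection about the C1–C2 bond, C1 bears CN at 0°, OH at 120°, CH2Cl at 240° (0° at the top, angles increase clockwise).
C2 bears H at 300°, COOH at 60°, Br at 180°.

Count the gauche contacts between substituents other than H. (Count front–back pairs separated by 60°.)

Non-H gauche pairs: CN(0°)/COOH(60°); OH(120°)/COOH(60°); OH(120°)/Br(180°); CH2Cl(240°)/Br(180°) — 4 interactions.

4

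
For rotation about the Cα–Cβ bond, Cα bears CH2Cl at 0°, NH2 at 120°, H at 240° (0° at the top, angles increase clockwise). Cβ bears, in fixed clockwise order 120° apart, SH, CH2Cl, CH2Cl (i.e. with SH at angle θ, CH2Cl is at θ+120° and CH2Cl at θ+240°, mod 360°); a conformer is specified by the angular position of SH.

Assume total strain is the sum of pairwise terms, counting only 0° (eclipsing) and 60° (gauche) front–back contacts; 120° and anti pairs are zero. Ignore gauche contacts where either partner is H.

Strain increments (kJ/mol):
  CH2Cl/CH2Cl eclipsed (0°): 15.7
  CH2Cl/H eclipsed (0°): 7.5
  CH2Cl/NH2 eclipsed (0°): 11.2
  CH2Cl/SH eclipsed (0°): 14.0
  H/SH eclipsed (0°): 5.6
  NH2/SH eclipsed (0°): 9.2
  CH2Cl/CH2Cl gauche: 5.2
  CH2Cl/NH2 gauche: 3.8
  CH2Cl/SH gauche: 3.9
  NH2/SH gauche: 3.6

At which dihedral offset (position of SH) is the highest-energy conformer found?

SH at 0° (eclipsed): CH2Cl–SH eclipsed, NH2–CH2Cl eclipsed, H–CH2Cl eclipsed; 14.0 + 11.2 + 7.5 = 32.7 kJ/mol.
SH at 60° (staggered): CH2Cl–SH gauche, CH2Cl–CH2Cl gauche, NH2–SH gauche, NH2–CH2Cl gauche; 3.9 + 5.2 + 3.6 + 3.8 = 16.5 kJ/mol.
SH at 120° (eclipsed): CH2Cl–CH2Cl eclipsed, NH2–SH eclipsed, H–CH2Cl eclipsed; 15.7 + 9.2 + 7.5 = 32.4 kJ/mol.
SH at 180° (staggered): CH2Cl–CH2Cl gauche, CH2Cl–CH2Cl gauche, NH2–SH gauche, NH2–CH2Cl gauche; 5.2 + 5.2 + 3.6 + 3.8 = 17.8 kJ/mol.
SH at 240° (eclipsed): CH2Cl–CH2Cl eclipsed, NH2–CH2Cl eclipsed, H–SH eclipsed; 15.7 + 11.2 + 5.6 = 32.5 kJ/mol.
SH at 300° (staggered): CH2Cl–SH gauche, CH2Cl–CH2Cl gauche, NH2–CH2Cl gauche, NH2–CH2Cl gauche; 3.9 + 5.2 + 3.8 + 3.8 = 16.7 kJ/mol.
The maximum (32.7 kJ/mol) occurs with SH at 0°.

0°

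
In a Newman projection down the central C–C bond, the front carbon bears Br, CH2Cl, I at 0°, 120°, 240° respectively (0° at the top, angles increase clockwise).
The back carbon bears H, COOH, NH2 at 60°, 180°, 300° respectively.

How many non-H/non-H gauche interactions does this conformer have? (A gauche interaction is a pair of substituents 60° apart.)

Non-H gauche pairs: Br(0°)/NH2(300°); CH2Cl(120°)/COOH(180°); I(240°)/COOH(180°); I(240°)/NH2(300°) — 4 interactions.

4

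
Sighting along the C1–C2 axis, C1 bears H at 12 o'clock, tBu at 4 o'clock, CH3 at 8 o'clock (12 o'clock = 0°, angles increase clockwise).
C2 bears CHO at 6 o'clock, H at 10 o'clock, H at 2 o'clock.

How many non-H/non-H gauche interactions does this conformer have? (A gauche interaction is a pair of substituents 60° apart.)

Non-H gauche pairs: tBu(120°)/CHO(180°); CH3(240°)/CHO(180°) — 2 interactions.

2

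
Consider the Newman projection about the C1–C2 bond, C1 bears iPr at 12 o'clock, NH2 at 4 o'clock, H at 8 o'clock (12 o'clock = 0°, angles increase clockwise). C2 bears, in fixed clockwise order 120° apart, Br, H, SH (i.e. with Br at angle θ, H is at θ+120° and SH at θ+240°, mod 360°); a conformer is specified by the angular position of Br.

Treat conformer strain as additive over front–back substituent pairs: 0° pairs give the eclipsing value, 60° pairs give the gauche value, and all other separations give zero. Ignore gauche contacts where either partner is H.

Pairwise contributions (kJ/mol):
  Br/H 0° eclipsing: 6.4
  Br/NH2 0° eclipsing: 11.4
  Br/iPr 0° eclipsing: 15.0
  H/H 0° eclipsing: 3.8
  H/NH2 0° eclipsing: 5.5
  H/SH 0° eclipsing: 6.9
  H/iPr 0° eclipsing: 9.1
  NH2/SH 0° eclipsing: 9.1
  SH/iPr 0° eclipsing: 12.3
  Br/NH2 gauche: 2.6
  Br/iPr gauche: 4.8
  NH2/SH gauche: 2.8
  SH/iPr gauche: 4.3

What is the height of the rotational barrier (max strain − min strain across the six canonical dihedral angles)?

19.9 kJ/mol

Br at 0° is eclipsed. iPr at 0° is eclipsed with Br at 0° (15.0); NH2 at 120° is eclipsed with H at 120° (5.5); H at 240° is eclipsed with SH at 240° (6.9). Total 27.4 kJ/mol.
Br at 60° is staggered. iPr at 0° is gauche with Br at 60° (4.8); iPr at 0° is gauche with SH at 300° (4.3); NH2 at 120° is gauche with Br at 60° (2.6). Total 11.7 kJ/mol.
Br at 120° is eclipsed. iPr at 0° is eclipsed with SH at 0° (12.3); NH2 at 120° is eclipsed with Br at 120° (11.4); H at 240° is eclipsed with H at 240° (3.8). Total 27.5 kJ/mol.
Br at 180° is staggered. iPr at 0° is gauche with SH at 60° (4.3); NH2 at 120° is gauche with Br at 180° (2.6); NH2 at 120° is gauche with SH at 60° (2.8). Total 9.7 kJ/mol.
Br at 240° is eclipsed. iPr at 0° is eclipsed with H at 0° (9.1); NH2 at 120° is eclipsed with SH at 120° (9.1); H at 240° is eclipsed with Br at 240° (6.4). Total 24.6 kJ/mol.
Br at 300° is staggered. iPr at 0° is gauche with Br at 300° (4.8); NH2 at 120° is gauche with SH at 180° (2.8). Total 7.6 kJ/mol.
Max at 120° (27.5 kJ/mol), min at 300° (7.6 kJ/mol); barrier = 19.9 kJ/mol.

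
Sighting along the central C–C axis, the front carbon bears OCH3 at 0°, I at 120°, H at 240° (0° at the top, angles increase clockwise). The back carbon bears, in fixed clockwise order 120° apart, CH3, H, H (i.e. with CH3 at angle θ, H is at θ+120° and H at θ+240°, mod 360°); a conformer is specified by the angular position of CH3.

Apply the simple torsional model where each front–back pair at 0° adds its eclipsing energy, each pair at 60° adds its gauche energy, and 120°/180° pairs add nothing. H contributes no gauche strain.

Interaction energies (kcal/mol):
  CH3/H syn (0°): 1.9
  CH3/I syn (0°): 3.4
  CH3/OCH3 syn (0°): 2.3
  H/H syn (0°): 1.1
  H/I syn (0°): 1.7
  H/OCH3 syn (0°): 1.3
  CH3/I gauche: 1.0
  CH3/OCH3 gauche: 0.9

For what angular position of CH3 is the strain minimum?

300°

CH3 at 0° (eclipsed): OCH3–CH3 eclipsed, I–H eclipsed, H–H eclipsed; 2.3 + 1.7 + 1.1 = 5.1 kcal/mol.
CH3 at 60° (staggered): OCH3–CH3 gauche, I–CH3 gauche; 0.9 + 1.0 = 1.9 kcal/mol.
CH3 at 120° (eclipsed): OCH3–H eclipsed, I–CH3 eclipsed, H–H eclipsed; 1.3 + 3.4 + 1.1 = 5.8 kcal/mol.
CH3 at 180° (staggered): I–CH3 gauche; 1.0 = 1.0 kcal/mol.
CH3 at 240° (eclipsed): OCH3–H eclipsed, I–H eclipsed, H–CH3 eclipsed; 1.3 + 1.7 + 1.9 = 4.9 kcal/mol.
CH3 at 300° (staggered): OCH3–CH3 gauche; 0.9 = 0.9 kcal/mol.
The minimum (0.9 kcal/mol) occurs with CH3 at 300°.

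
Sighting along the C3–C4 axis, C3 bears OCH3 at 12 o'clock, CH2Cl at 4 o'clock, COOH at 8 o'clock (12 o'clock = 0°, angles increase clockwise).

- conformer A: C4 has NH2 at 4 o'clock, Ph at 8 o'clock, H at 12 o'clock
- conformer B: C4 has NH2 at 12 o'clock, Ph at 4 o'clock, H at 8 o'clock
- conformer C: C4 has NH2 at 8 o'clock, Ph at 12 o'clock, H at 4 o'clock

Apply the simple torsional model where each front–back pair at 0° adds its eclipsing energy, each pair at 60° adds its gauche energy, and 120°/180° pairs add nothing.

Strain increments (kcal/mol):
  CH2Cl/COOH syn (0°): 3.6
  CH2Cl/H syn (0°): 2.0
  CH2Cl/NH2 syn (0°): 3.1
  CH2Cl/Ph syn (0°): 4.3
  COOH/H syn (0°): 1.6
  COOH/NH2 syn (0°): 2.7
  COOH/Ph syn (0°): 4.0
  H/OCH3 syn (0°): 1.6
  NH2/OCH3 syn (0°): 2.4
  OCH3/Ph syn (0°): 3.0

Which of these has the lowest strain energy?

C

A (eclipsed): OCH3(0°)/H(0°) eclipsed 1.6; CH2Cl(120°)/NH2(120°) eclipsed 3.1; COOH(240°)/Ph(240°) eclipsed 4.0 → 8.7 kcal/mol.
B (eclipsed): OCH3(0°)/NH2(0°) eclipsed 2.4; CH2Cl(120°)/Ph(120°) eclipsed 4.3; COOH(240°)/H(240°) eclipsed 1.6 → 8.3 kcal/mol.
C (eclipsed): OCH3(0°)/Ph(0°) eclipsed 3.0; CH2Cl(120°)/H(120°) eclipsed 2.0; COOH(240°)/NH2(240°) eclipsed 2.7 → 7.7 kcal/mol.
C has the lowest total (7.7 kcal/mol).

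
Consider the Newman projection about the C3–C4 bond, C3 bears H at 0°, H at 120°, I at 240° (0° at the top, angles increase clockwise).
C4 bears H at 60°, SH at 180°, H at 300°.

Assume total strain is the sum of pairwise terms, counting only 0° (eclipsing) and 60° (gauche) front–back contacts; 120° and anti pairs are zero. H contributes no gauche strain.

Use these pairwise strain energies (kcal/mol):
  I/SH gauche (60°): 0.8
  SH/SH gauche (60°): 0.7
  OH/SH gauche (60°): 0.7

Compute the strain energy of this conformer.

0.8 kcal/mol

This conformer (staggered): I(240°)/SH(180°) gauche 0.8 → 0.8 kcal/mol.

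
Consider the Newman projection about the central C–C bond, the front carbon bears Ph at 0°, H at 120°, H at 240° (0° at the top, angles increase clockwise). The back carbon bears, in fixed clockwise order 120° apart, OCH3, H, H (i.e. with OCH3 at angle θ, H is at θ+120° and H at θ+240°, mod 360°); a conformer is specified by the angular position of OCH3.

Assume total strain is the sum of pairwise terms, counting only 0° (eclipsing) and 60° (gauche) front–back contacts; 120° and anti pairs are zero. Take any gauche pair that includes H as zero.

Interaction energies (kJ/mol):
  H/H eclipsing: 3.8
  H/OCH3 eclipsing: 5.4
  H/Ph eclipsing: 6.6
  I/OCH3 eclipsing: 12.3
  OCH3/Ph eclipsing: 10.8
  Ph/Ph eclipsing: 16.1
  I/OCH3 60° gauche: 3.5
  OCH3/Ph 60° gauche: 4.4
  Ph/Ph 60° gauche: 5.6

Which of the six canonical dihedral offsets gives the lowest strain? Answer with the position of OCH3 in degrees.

OCH3 at 0° (eclipsed): Ph(0°)/OCH3(0°) eclipsed 10.8; H(120°)/H(120°) eclipsed 3.8; H(240°)/H(240°) eclipsed 3.8 → 18.4 kJ/mol.
OCH3 at 60° (staggered): Ph(0°)/OCH3(60°) gauche 4.4 → 4.4 kJ/mol.
OCH3 at 120° (eclipsed): Ph(0°)/H(0°) eclipsed 6.6; H(120°)/OCH3(120°) eclipsed 5.4; H(240°)/H(240°) eclipsed 3.8 → 15.8 kJ/mol.
OCH3 at 180° (staggered): no non-H gauche contacts → 0.0 kJ/mol.
OCH3 at 240° (eclipsed): Ph(0°)/H(0°) eclipsed 6.6; H(120°)/H(120°) eclipsed 3.8; H(240°)/OCH3(240°) eclipsed 5.4 → 15.8 kJ/mol.
OCH3 at 300° (staggered): Ph(0°)/OCH3(300°) gauche 4.4 → 4.4 kJ/mol.
The minimum (0.0 kJ/mol) occurs with OCH3 at 180°.

180°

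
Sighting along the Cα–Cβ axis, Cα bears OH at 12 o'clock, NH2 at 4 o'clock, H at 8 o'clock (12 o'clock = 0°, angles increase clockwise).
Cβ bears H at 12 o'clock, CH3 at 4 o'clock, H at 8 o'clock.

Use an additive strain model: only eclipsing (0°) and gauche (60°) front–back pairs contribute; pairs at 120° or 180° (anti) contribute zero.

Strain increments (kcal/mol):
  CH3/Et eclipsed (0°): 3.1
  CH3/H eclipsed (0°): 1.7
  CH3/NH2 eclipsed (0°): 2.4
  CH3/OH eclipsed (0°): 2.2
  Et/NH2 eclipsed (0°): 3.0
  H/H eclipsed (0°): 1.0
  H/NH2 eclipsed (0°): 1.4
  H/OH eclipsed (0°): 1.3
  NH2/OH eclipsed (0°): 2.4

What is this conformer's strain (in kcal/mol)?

This conformer (eclipsed): OH(0°)/H(0°) eclipsed 1.3; NH2(120°)/CH3(120°) eclipsed 2.4; H(240°)/H(240°) eclipsed 1.0 → 4.7 kcal/mol.

4.7 kcal/mol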